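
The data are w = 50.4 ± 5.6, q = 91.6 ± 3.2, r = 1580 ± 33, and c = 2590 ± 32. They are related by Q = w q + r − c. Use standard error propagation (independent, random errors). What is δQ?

Let p = w·q = 4620. δp/p = √((1·δw/w)² + (1·δq/q)²) = √(0.0123 + 0.00122) = 0.116, so δp = 538.
Q = p + r − c: δQ = √(δp² + δr² + δc²) = √(2.89e+05 + 1090 + 1020) = 540

540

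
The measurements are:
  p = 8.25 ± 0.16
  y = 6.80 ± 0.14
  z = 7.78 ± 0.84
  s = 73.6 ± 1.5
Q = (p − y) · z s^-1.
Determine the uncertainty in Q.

Let u = p − y = 1.45. δu = √(δp² + δy²) = √(0.0256 + 0.0196) = 0.213, so δu/u = 0.147.
Q is then a monomial in u, z, s:
δQ/Q = √((δu/u)² + (1·δz/z)² + (-1·δs/s)²) = √(0.0215 + 0.0117 + 0.000415) = 0.183
Q = 0.153, so δQ = 0.183 × 0.153 = 0.0281.

0.0281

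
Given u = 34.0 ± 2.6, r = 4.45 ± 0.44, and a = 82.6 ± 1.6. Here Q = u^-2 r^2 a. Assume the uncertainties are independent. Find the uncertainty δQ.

0.355

Since Q is a product/quotient, work with relative uncertainties:
  (-2·δu/u)² = (-2×0.0765)² = 0.0234;  (2·δr/r)² = (2×0.0989)² = 0.0391;  (1·δa/a)² = (1×0.0194)² = 0.000375
δQ/Q = √(0.0629) = 0.251
Q = 1.41, so δQ = 0.251 × 1.41 = 0.355.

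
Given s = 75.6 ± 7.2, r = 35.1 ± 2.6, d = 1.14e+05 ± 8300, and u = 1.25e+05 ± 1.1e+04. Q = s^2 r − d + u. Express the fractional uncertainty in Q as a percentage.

Let p = s^2·r = 2.01e+05. δp/p = √((2·δs/s)² + (1·δr/r)²) = √(0.0363 + 0.00549) = 0.204, so δp = 41000.
Q = p − d + u: δQ = √(δp² + δd² + δu²) = √(1.68e+09 + 6.89e+07 + 1.21e+08) = 43300
Q = 2.12e+05, so δQ/Q = 43300/2.12e+05 = 0.204.

20.4%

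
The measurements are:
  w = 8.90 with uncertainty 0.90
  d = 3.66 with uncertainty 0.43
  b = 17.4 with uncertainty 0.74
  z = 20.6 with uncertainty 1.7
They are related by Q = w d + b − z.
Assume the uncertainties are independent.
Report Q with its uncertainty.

29.4 ± 5.38

Let p = w·d = 32.6. δp/p = √((1·δw/w)² + (1·δd/d)²) = √(0.0102 + 0.0138) = 0.155, so δp = 5.05.
Q = p + b − z: δQ = √(δp² + δb² + δz²) = √(25.5 + 0.548 + 2.89) = 5.38
Q = 29.4.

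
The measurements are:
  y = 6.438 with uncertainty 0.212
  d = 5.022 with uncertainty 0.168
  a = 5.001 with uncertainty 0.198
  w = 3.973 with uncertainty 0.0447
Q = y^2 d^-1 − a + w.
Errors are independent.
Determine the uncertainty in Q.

0.643

Let p = y^2·d^-1 = 8.253. δp/p = √((2·δy/y)² + (-1·δd/d)²) = √(0.00434 + 0.00112) = 0.0739, so δp = 0.610.
Q = p − a + w: δQ = √(δp² + δa² + δw²) = √(0.372 + 0.0392 + 0.00200) = 0.643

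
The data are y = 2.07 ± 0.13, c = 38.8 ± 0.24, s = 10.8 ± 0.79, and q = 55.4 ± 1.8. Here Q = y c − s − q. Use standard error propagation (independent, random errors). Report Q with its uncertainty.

Let p = y·c = 80.3. δp/p = √((1·δy/y)² + (1·δc/c)²) = √(0.00394 + 3.83e-05) = 0.0631, so δp = 5.07.
Q = p − s − q: δQ = √(δp² + δs² + δq²) = √(25.7 + 0.624 + 3.24) = 5.44
Q = 14.1.

14.1 ± 5.44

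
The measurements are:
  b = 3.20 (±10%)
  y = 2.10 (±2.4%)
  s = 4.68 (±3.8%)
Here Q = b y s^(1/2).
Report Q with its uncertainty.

14.5 ± 1.52

Since Q is a product/quotient, work with relative uncertainties:
  (1·δb/b)² = (1×0.100)² = 0.0100;  (1·δy/y)² = (1×0.0240)² = 0.000576;  (½·δs/s)² = (0.5×0.0380)² = 0.000361
δQ/Q = √(0.0109) = 0.105
Q = 14.5, so δQ = 0.105 × 14.5 = 1.52.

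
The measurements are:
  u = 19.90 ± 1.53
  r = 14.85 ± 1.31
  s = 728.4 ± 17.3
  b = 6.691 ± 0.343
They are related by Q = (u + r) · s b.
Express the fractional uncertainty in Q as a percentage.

Let w = u + r = 34.75. δw = √(δu² + δr²) = √(2.34 + 1.72) = 2.01, so δw/w = 0.0580.
Q is then a monomial in w, s, b:
δQ/Q = √((δw/w)² + (1·δs/s)² + (1·δb/b)²) = √(0.00336 + 0.000564 + 0.00263) = 0.0809

8.09%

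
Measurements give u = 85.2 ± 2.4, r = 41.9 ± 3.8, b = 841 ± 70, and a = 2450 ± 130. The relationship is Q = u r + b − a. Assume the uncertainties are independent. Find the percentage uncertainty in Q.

18.9%

Let p = u·r = 3570. δp/p = √((1·δu/u)² + (1·δr/r)²) = √(0.000793 + 0.00823) = 0.0950, so δp = 339.
Q = p + b − a: δQ = √(δp² + δb² + δa²) = √(1.15e+05 + 4900 + 16900) = 370
Q = 1960, so δQ/Q = 370/1960 = 0.189.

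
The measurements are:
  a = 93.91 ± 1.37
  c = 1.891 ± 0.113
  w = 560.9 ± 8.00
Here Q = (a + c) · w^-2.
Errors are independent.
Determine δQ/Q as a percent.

Let u = a + c = 95.80. δu = √(δa² + δc²) = √(1.88 + 0.0128) = 1.37, so δu/u = 0.0143.
Q is then a monomial in u, w:
δQ/Q = √((δu/u)² + (-2·δw/w)²) = √(0.000206 + 0.000814) = 0.0319

3.19%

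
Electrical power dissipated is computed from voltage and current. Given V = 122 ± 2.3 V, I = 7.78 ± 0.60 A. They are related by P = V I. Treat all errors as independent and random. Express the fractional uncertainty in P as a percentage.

7.94%

Relative error in a monomial: (δP/P)² = Σ (nᵢ · δxᵢ/xᵢ)².
  (1·δV/V)² = (1×0.0189)² = 0.000355;  (1·δI/I)² = (1×0.0771)² = 0.00595
δP/P = √(0.00630) = 0.0794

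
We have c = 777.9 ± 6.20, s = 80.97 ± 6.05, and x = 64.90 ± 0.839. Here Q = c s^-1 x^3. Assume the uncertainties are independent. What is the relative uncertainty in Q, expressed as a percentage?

Relative error in a monomial: (δQ/Q)² = Σ (nᵢ · δxᵢ/xᵢ)².
  (1·δc/c)² = (1×0.00797)² = 6.35e-05;  (-1·δs/s)² = (-1×0.0747)² = 0.00558;  (3·δx/x)² = (3×0.0129)² = 0.00150
δQ/Q = √(0.00715) = 0.0846

8.46%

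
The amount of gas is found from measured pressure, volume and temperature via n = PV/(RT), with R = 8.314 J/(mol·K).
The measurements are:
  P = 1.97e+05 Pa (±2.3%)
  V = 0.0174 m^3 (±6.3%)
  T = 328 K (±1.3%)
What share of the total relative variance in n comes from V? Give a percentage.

85.0%

(δn/n)² = (1·δP/P)² + (1·δV/V)² + (-1·δT/T)²
  P term: (1×0.0230)² = 0.000529
  V term: (1×0.0630)² = 0.00397
  T term: (-1×0.0130)² = 0.000169
Total = 0.00467. Share from V = 0.00397/0.00467 = 0.850.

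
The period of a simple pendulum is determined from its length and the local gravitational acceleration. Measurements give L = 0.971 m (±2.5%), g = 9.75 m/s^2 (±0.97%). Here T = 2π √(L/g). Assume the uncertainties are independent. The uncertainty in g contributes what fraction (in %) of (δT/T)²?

(δT/T)² = (½·δL/L)² + (−½·δg/g)²
  L term: (0.5×0.0250)² = 0.000156
  g term: (-0.5×0.00970)² = 2.35e-05
Total = 0.000180. Share from g = 2.35e-05/0.000180 = 0.131.

13.1%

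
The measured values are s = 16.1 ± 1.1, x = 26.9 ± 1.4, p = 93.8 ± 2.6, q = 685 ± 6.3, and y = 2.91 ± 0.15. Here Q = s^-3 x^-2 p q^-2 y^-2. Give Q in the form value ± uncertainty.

(7.82 ± 1.99) × 10^-12

Relative error in a monomial: (δQ/Q)² = Σ (nᵢ · δxᵢ/xᵢ)².
  (-3·δs/s)² = (-3×0.0683)² = 0.0420;  (-2·δx/x)² = (-2×0.0520)² = 0.0108;  (1·δp/p)² = (1×0.0277)² = 0.000768;  (-2·δq/q)² = (-2×0.00920)² = 0.000338;  (-2·δy/y)² = (-2×0.0515)² = 0.0106
δQ/Q = √(0.0646) = 0.254
Q = 7.82e-12, so δQ = 0.254 × 7.82e-12 = 1.99e-12.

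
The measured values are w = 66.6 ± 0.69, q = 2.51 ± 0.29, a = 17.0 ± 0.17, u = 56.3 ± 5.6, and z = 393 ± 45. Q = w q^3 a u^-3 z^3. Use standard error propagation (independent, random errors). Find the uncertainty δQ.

3.48e+06

Relative error in a monomial: (δQ/Q)² = Σ (nᵢ · δxᵢ/xᵢ)².
  (1·δw/w)² = (1×0.0104)² = 0.000107;  (3·δq/q)² = (3×0.116)² = 0.120;  (1·δa/a)² = (1×0.0100)² = 0.000100;  (-3·δu/u)² = (-3×0.0995)² = 0.0890;  (3·δz/z)² = (3×0.115)² = 0.118
δQ/Q = √(0.327) = 0.572
Q = 6.09e+06, so δQ = 0.572 × 6.09e+06 = 3.48e+06.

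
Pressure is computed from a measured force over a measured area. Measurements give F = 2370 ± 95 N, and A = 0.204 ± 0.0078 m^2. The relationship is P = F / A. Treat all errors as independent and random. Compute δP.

644 Pa

P is a product of powers, so relative uncertainties combine in quadrature:
  (1·δF/F)² = (1×0.0401)² = 0.00161;  (-1·δA/A)² = (-1×0.0382)² = 0.00146
δP/P = √(0.00307) = 0.0554
P = 11600 Pa, so δP = 0.0554 × 11600 = 644 Pa.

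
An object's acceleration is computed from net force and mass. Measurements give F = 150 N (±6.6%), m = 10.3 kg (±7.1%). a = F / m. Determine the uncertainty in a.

Since a is a product/quotient, work with relative uncertainties:
  (1·δF/F)² = (1×0.0660)² = 0.00436;  (-1·δm/m)² = (-1×0.0710)² = 0.00504
δa/a = √(0.00940) = 0.0969
a = 14.6 m/s^2, so δa = 0.0969 × 14.6 = 1.41 m/s^2.

1.41 m/s^2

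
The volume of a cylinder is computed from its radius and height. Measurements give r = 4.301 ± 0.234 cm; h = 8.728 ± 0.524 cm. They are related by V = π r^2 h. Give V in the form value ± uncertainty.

Since V is a product/quotient, work with relative uncertainties:
  (2·δr/r)² = (2×0.0544)² = 0.0118;  (1·δh/h)² = (1×0.0600)² = 0.00360
δV/V = √(0.0154) = 0.124
V = 507.2 cm^3, so δV = 0.124 × 507.2 = 63.0 cm^3.

507.2 ± 63.0 cm^3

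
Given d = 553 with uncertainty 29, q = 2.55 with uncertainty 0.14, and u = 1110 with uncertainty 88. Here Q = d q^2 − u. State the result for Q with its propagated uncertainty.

Let p = d·q^2 = 3600. δp/p = √((1·δd/d)² + (2·δq/q)²) = √(0.00275 + 0.0121) = 0.122, so δp = 438.
Q = p − u: δQ = √(δp² + δu²) = √(1.91e+05 + 7740) = 446
Q = 2490.

2490 ± 446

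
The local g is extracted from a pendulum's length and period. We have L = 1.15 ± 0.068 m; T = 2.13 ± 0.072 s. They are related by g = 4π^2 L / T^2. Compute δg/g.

g is a product of powers, so relative uncertainties combine in quadrature:
  (1·δL/L)² = (1×0.0591)² = 0.00350;  (-2·δT/T)² = (-2×0.0338)² = 0.00457
δg/g = √(0.00807) = 0.0898

0.0898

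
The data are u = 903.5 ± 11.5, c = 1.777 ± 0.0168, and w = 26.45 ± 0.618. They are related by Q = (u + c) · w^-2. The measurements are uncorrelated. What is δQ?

Let h = u + c = 905.3. δh = √(δu² + δc²) = √(132 + 0.000282) = 11.5, so δh/h = 0.0127.
Q is then a monomial in h, w:
δQ/Q = √((δh/h)² + (-2·δw/w)²) = √(0.000161 + 0.00218) = 0.0484
Q = 1.294, so δQ = 0.0484 × 1.294 = 0.0627.

0.0627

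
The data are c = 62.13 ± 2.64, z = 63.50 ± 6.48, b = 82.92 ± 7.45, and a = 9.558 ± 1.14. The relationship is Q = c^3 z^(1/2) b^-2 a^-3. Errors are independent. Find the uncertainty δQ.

Relative error in a monomial: (δQ/Q)² = Σ (nᵢ · δxᵢ/xᵢ)².
  (3·δc/c)² = (3×0.0425)² = 0.0162;  (½·δz/z)² = (0.5×0.102)² = 0.00260;  (-2·δb/b)² = (-2×0.0898)² = 0.0323;  (-3·δa/a)² = (-3×0.119)² = 0.128
δQ/Q = √(0.179) = 0.423
Q = 0.3183, so δQ = 0.423 × 0.3183 = 0.135.

0.135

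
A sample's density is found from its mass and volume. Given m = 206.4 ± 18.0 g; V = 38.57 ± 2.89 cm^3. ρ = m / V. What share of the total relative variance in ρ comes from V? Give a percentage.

42.5%

(δρ/ρ)² = (1·δm/m)² + (-1·δV/V)²
  m term: (1×0.0872)² = 0.00761
  V term: (-1×0.0749)² = 0.00561
Total = 0.0132. Share from V = 0.00561/0.0132 = 0.425.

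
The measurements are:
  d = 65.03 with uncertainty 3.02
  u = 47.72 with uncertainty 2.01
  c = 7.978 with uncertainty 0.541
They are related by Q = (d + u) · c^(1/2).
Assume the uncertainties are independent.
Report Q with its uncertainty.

318.5 ± 14.9

Let w = d + u = 112.8. δw = √(δd² + δu²) = √(9.12 + 4.04) = 3.63, so δw/w = 0.0322.
Q is then a monomial in w, c:
δQ/Q = √((δw/w)² + (½·δc/c)²) = √(0.00104 + 0.00115) = 0.0467
Q = 318.5, so δQ = 0.0467 × 318.5 = 14.9.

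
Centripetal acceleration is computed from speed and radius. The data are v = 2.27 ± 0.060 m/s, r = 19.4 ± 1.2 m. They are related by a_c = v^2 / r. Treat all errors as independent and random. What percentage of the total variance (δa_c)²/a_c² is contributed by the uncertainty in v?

42.2%

(δa_c/a_c)² = (2·δv/v)² + (-1·δr/r)²
  v term: (2×0.0264)² = 0.00279
  r term: (-1×0.0619)² = 0.00383
Total = 0.00662. Share from v = 0.00279/0.00662 = 0.422.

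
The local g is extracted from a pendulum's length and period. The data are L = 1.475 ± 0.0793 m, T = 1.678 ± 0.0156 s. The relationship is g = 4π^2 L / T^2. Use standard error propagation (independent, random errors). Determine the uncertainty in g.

Relative error in a monomial: (δg/g)² = Σ (nᵢ · δxᵢ/xᵢ)².
  (1·δL/L)² = (1×0.0538)² = 0.00289;  (-2·δT/T)² = (-2×0.00930)² = 0.000346
δg/g = √(0.00324) = 0.0569
g = 20.68 m/s^2, so δg = 0.0569 × 20.68 = 1.18 m/s^2.

1.18 m/s^2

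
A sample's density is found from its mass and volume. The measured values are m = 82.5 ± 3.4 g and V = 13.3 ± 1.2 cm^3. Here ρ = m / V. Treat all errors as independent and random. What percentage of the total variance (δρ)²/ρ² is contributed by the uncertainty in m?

17.3%

(δρ/ρ)² = (1·δm/m)² + (-1·δV/V)²
  m term: (1×0.0412)² = 0.00170
  V term: (-1×0.0902)² = 0.00814
Total = 0.00984. Share from m = 0.00170/0.00984 = 0.173.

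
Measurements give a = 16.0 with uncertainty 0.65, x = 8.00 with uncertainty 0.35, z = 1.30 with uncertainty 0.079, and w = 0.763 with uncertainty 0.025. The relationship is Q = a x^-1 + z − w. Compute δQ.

0.145

Let p = a·x^-1 = 2.00. δp/p = √((1·δa/a)² + (-1·δx/x)²) = √(0.00165 + 0.00191) = 0.0597, so δp = 0.119.
Q = p + z − w: δQ = √(δp² + δz² + δw²) = √(0.0143 + 0.00624 + 0.000625) = 0.145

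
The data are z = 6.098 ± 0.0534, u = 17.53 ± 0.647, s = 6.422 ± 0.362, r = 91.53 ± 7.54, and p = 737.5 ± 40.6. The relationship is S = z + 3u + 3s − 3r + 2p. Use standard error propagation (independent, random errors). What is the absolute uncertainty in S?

Each term contributes (cᵢ δxᵢ)² to (δS)²:
  (δz)² = 0.00285;  (3·δu)² = 3.77;  (3·δs)² = 1.18;  (3·δr)² = 512;  (2·δp)² = 6590
δS = √(7110) = 84.3

84.3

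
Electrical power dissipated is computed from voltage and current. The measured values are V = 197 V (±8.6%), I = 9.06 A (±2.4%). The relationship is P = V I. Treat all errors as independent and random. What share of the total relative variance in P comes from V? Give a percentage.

(δP/P)² = (1·δV/V)² + (1·δI/I)²
  V term: (1×0.0860)² = 0.00740
  I term: (1×0.0240)² = 0.000576
Total = 0.00797. Share from V = 0.00740/0.00797 = 0.928.

92.8%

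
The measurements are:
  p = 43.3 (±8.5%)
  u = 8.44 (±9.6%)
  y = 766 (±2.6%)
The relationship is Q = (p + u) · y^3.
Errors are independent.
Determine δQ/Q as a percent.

10.7%

Let w = p + u = 51.7. δw = √(δp² + δu²) = √(13.5 + 0.656) = 3.77, so δw/w = 0.0728.
Q is then a monomial in w, y:
δQ/Q = √((δw/w)² + (3·δy/y)²) = √(0.00531 + 0.00608) = 0.107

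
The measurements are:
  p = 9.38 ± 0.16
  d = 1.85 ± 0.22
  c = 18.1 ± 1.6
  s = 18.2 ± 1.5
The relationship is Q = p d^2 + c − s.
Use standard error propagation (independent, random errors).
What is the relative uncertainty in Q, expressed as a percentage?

24.9%

Let w = p·d^2 = 32.1. δw/w = √((1·δp/p)² + (2·δd/d)²) = √(0.000291 + 0.0566) = 0.238, so δw = 7.65.
Q = w + c − s: δQ = √(δw² + δc² + δs²) = √(58.6 + 2.56 + 2.25) = 7.96
Q = 32.0, so δQ/Q = 7.96/32.0 = 0.249.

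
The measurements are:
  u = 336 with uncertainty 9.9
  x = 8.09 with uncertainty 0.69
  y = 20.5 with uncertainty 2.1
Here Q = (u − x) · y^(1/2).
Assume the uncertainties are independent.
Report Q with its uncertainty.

Let w = u − x = 328. δw = √(δu² + δx²) = √(98.0 + 0.476) = 9.92, so δw/w = 0.0303.
Q is then a monomial in w, y:
δQ/Q = √((δw/w)² + (½·δy/y)²) = √(0.000916 + 0.00262) = 0.0595
Q = 1480, so δQ = 0.0595 × 1480 = 88.3.

1480 ± 88.3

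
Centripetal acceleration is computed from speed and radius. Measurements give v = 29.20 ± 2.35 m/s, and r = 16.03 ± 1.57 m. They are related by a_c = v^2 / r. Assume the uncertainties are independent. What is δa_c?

10.0 m/s^2

For a monomial a_c ∝ v^2, r^-1, fractional errors add in quadrature:
  (2·δv/v)² = (2×0.0805)² = 0.0259;  (-1·δr/r)² = (-1×0.0979)² = 0.00959
δa_c/a_c = √(0.0355) = 0.188
a_c = 53.19 m/s^2, so δa_c = 0.188 × 53.19 = 10.0 m/s^2.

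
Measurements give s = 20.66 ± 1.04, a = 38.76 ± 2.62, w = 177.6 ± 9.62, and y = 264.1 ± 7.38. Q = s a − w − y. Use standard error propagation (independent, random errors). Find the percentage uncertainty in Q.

Let p = s·a = 800.8. δp/p = √((1·δs/s)² + (1·δa/a)²) = √(0.00253 + 0.00457) = 0.0843, so δp = 67.5.
Q = p − w − y: δQ = √(δp² + δw² + δy²) = √(4550 + 92.5 + 54.5) = 68.6
Q = 359.1, so δQ/Q = 68.6/359.1 = 0.191.

19.1%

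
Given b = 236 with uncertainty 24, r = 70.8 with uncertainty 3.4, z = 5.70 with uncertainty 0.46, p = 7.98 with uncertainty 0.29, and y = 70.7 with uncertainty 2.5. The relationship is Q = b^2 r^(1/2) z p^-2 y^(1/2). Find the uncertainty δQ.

Q is a product of powers, so relative uncertainties combine in quadrature:
  (2·δb/b)² = (2×0.102)² = 0.0414;  (½·δr/r)² = (0.5×0.0480)² = 0.000577;  (1·δz/z)² = (1×0.0807)² = 0.00651;  (-2·δp/p)² = (-2×0.0363)² = 0.00528;  (½·δy/y)² = (0.5×0.0354)² = 0.000313
δQ/Q = √(0.0541) = 0.232
Q = 3.53e+05, so δQ = 0.232 × 3.53e+05 = 82000.

82000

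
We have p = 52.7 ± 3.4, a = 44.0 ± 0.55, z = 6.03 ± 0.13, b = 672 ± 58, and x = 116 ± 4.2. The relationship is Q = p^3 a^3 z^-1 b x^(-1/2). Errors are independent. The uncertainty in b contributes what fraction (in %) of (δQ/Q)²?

(δQ/Q)² = (3·δp/p)² + (3·δa/a)² + (-1·δz/z)² + (1·δb/b)² + (−½·δx/x)²
  p term: (3×0.0645)² = 0.0375
  a term: (3×0.0125)² = 0.00141
  z term: (-1×0.0216)² = 0.000465
  b term: (1×0.0863)² = 0.00745
  x term: (-0.5×0.0362)² = 0.000328
Total = 0.0471. Share from b = 0.00745/0.0471 = 0.158.

15.8%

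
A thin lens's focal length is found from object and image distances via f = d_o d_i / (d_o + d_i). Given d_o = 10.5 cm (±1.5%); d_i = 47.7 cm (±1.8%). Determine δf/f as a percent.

∂f/∂d_o = (d_i/(d_o+d_i))² = 0.672;  ∂f/∂d_i = (d_o/(d_o+d_i))² = 0.0325
δf = √((∂f/∂d_o · δd_o)² + (∂f/∂d_i · δd_i)²) = √(0.0112 + 0.000781) = 0.109 cm
f = 8.61 cm, so δf/f = 0.109/8.61 = 0.0127.

1.27%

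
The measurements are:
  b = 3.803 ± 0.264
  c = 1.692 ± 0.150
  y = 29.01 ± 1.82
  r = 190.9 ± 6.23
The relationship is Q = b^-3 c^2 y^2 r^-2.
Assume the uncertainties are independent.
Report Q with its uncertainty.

Relative error in a monomial: (δQ/Q)² = Σ (nᵢ · δxᵢ/xᵢ)².
  (-3·δb/b)² = (-3×0.0694)² = 0.0434;  (2·δc/c)² = (2×0.0887)² = 0.0314;  (2·δy/y)² = (2×0.0627)² = 0.0157;  (-2·δr/r)² = (-2×0.0326)² = 0.00426
δQ/Q = √(0.0948) = 0.308
Q = 0.001202, so δQ = 0.308 × 0.001202 = 0.000370.

0.001202 ± 0.000370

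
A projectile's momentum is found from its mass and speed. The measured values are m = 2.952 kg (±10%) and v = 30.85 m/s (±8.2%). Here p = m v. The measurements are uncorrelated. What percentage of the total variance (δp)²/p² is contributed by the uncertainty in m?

(δp/p)² = (1·δm/m)² + (1·δv/v)²
  m term: (1×0.100)² = 0.0100
  v term: (1×0.0820)² = 0.00672
Total = 0.0167. Share from m = 0.0100/0.0167 = 0.598.

59.8%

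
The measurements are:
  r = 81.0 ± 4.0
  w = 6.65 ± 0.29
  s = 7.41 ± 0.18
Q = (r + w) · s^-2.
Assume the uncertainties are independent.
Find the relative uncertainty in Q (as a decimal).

0.0667

Let u = r + w = 87.7. δu = √(δr² + δw²) = √(16.0 + 0.0841) = 4.01, so δu/u = 0.0458.
Q is then a monomial in u, s:
δQ/Q = √((δu/u)² + (-2·δs/s)²) = √(0.00209 + 0.00236) = 0.0667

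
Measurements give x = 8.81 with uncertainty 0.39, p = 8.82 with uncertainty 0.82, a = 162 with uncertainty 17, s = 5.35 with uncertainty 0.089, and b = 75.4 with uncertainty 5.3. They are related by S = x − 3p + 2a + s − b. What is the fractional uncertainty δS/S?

0.146

For a sum/difference, combine absolute errors in quadrature:
  (δx)² = 0.152;  (3·δp)² = 6.05;  (2·δa)² = 1160;  (δs)² = 0.00792;  (δb)² = 28.1
δS = √(1190) = 34.5
S = 236, so δS/S = 34.5/236 = 0.146.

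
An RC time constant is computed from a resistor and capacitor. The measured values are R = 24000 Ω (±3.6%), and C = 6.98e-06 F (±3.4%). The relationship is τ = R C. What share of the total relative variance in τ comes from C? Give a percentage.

47.1%

(δτ/τ)² = (1·δR/R)² + (1·δC/C)²
  R term: (1×0.0360)² = 0.00130
  C term: (1×0.0340)² = 0.00116
Total = 0.00245. Share from C = 0.00116/0.00245 = 0.471.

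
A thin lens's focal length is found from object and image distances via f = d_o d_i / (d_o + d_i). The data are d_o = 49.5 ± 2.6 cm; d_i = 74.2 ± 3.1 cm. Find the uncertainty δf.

∂f/∂d_o = (d_i/(d_o+d_i))² = 0.360;  ∂f/∂d_i = (d_o/(d_o+d_i))² = 0.160
δf = √((∂f/∂d_o · δd_o)² + (∂f/∂d_i · δd_i)²) = √(0.875 + 0.246) = 1.06 cm

1.06 cm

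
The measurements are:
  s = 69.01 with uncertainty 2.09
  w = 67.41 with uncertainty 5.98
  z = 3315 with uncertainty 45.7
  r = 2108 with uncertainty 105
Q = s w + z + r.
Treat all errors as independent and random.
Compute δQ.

451

Let p = s·w = 4652. δp/p = √((1·δs/s)² + (1·δw/w)²) = √(0.000917 + 0.00787) = 0.0937, so δp = 436.
Q = p + z + r: δQ = √(δp² + δz² + δr²) = √(1.9e+05 + 2090 + 11000) = 451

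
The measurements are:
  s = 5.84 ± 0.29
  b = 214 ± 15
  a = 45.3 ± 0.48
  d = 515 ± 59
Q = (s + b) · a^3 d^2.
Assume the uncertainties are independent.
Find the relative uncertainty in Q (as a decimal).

0.241

Let u = s + b = 220. δu = √(δs² + δb²) = √(0.0841 + 225) = 15.0, so δu/u = 0.0682.
Q is then a monomial in u, a, d:
δQ/Q = √((δu/u)² + (3·δa/a)² + (2·δd/d)²) = √(0.00466 + 0.00101 + 0.0525) = 0.241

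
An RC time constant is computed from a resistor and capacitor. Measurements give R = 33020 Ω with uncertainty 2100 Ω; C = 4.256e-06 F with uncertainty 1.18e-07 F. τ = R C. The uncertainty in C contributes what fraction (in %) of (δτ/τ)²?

(δτ/τ)² = (1·δR/R)² + (1·δC/C)²
  R term: (1×0.0636)² = 0.00404
  C term: (1×0.0277)² = 0.000769
Total = 0.00481. Share from C = 0.000769/0.00481 = 0.160.

16.0%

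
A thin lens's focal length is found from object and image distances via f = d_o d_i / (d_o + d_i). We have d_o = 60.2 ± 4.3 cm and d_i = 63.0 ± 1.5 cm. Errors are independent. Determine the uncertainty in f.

1.18 cm

∂f/∂d_o = (d_i/(d_o+d_i))² = 0.261;  ∂f/∂d_i = (d_o/(d_o+d_i))² = 0.239
δf = √((∂f/∂d_o · δd_o)² + (∂f/∂d_i · δd_i)²) = √(1.26 + 0.128) = 1.18 cm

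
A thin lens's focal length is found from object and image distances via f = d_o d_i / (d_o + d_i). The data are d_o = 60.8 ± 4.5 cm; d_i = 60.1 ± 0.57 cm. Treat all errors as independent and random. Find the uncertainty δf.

∂f/∂d_o = (d_i/(d_o+d_i))² = 0.247;  ∂f/∂d_i = (d_o/(d_o+d_i))² = 0.253
δf = √((∂f/∂d_o · δd_o)² + (∂f/∂d_i · δd_i)²) = √(1.24 + 0.0208) = 1.12 cm

1.12 cm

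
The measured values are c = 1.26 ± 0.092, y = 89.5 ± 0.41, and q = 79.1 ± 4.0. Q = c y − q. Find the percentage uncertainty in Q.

Let p = c·y = 113. δp/p = √((1·δc/c)² + (1·δy/y)²) = √(0.00533 + 2.1e-05) = 0.0732, so δp = 8.25.
Q = p − q: δQ = √(δp² + δq²) = √(68.1 + 16.0) = 9.17
Q = 33.7, so δQ/Q = 9.17/33.7 = 0.272.

27.2%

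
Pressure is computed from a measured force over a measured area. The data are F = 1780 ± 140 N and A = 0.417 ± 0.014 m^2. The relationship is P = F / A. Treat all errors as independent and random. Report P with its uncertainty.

Products/powers → add relative errors in quadrature, weighted by exponent:
  (1·δF/F)² = (1×0.0787)² = 0.00619;  (-1·δA/A)² = (-1×0.0336)² = 0.00113
δP/P = √(0.00731) = 0.0855
P = 4270 Pa, so δP = 0.0855 × 4270 = 365 Pa.

4270 ± 365 Pa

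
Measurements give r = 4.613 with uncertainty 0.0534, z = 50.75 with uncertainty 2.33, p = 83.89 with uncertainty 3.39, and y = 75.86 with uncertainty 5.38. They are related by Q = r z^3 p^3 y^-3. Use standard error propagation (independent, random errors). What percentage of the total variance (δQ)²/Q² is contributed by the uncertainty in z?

(δQ/Q)² = (1·δr/r)² + (3·δz/z)² + (3·δp/p)² + (-3·δy/y)²
  r term: (1×0.0116)² = 0.000134
  z term: (3×0.0459)² = 0.0190
  p term: (3×0.0404)² = 0.0147
  y term: (-3×0.0709)² = 0.0453
Total = 0.0791. Share from z = 0.0190/0.0791 = 0.240.

24.0%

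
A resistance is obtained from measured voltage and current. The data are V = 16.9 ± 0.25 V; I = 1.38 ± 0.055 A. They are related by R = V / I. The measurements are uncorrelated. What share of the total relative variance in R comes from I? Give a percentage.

87.9%

(δR/R)² = (1·δV/V)² + (-1·δI/I)²
  V term: (1×0.0148)² = 0.000219
  I term: (-1×0.0399)² = 0.00159
Total = 0.00181. Share from I = 0.00159/0.00181 = 0.879.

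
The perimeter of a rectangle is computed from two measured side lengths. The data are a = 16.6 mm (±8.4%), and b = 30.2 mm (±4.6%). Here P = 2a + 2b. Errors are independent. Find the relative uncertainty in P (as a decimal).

Absolute uncertainties add in quadrature for a linear combination:
  (2·δa)² = 7.78;  (2·δb)² = 7.72
δP = √(15.5) = 3.94 mm
P = 93.6 mm, so δP/P = 3.94/93.6 = 0.0421.

0.0421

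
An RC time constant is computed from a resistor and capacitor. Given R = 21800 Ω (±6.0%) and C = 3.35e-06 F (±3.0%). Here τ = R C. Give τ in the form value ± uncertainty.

0.0730 ± 0.00490 s

τ is a product of powers, so relative uncertainties combine in quadrature:
  (1·δR/R)² = (1×0.0600)² = 0.00360;  (1·δC/C)² = (1×0.0300)² = 0.000900
δτ/τ = √(0.00450) = 0.0671
τ = 0.0730 s, so δτ = 0.0671 × 0.0730 = 0.00490 s.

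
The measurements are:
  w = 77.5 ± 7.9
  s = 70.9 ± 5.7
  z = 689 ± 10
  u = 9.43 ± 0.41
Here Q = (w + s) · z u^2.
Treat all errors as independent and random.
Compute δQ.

9.99e+05

Let h = w + s = 148. δh = √(δw² + δs²) = √(62.4 + 32.5) = 9.74, so δh/h = 0.0656.
Q is then a monomial in h, z, u:
δQ/Q = √((δh/h)² + (1·δz/z)² + (2·δu/u)²) = √(0.00431 + 0.000211 + 0.00756) = 0.110
Q = 9.09e+06, so δQ = 0.110 × 9.09e+06 = 9.99e+05.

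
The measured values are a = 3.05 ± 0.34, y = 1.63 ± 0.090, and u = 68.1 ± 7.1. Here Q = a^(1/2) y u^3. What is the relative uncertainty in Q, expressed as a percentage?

32.2%

Products/powers → add relative errors in quadrature, weighted by exponent:
  (½·δa/a)² = (0.5×0.111)² = 0.00311;  (1·δy/y)² = (1×0.0552)² = 0.00305;  (3·δu/u)² = (3×0.104)² = 0.0978
δQ/Q = √(0.104) = 0.322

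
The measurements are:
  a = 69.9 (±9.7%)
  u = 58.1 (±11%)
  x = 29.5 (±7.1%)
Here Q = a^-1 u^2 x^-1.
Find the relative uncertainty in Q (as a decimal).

Products/powers → add relative errors in quadrature, weighted by exponent:
  (-1·δa/a)² = (-1×0.0970)² = 0.00941;  (2·δu/u)² = (2×0.110)² = 0.0484;  (-1·δx/x)² = (-1×0.0710)² = 0.00504
δQ/Q = √(0.0629) = 0.251

0.251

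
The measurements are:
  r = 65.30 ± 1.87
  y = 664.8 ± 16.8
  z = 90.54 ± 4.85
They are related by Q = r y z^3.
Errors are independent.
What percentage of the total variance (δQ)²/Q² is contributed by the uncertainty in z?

94.7%

(δQ/Q)² = (1·δr/r)² + (1·δy/y)² + (3·δz/z)²
  r term: (1×0.0286)² = 0.000820
  y term: (1×0.0253)² = 0.000639
  z term: (3×0.0536)² = 0.0258
Total = 0.0273. Share from z = 0.0258/0.0273 = 0.947.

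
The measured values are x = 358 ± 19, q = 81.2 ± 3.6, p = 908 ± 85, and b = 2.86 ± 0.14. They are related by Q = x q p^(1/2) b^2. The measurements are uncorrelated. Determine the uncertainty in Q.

Each factor contributes (exponent × relative error)² to (δQ/Q)²:
  (1·δx/x)² = (1×0.0531)² = 0.00282;  (1·δq/q)² = (1×0.0443)² = 0.00197;  (½·δp/p)² = (0.5×0.0936)² = 0.00219;  (2·δb/b)² = (2×0.0490)² = 0.00958
δQ/Q = √(0.0166) = 0.129
Q = 7.16e+06, so δQ = 0.129 × 7.16e+06 = 9.22e+05.

9.22e+05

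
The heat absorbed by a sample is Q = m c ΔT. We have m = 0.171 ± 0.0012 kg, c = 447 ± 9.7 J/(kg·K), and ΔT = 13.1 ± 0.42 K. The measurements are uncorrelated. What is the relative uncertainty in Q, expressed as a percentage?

Each factor contributes (exponent × relative error)² to (δQ/Q)²:
  (1·δm/m)² = (1×0.00702)² = 4.92e-05;  (1·δc/c)² = (1×0.0217)² = 0.000471;  (1·δΔT/ΔT)² = (1×0.0321)² = 0.00103
δQ/Q = √(0.00155) = 0.0393

3.93%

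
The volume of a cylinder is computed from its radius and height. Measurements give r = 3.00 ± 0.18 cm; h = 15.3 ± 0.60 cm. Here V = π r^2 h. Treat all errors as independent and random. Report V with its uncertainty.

433 ± 54.6 cm^3

Since V is a product/quotient, work with relative uncertainties:
  (2·δr/r)² = (2×0.0600)² = 0.0144;  (1·δh/h)² = (1×0.0392)² = 0.00154
δV/V = √(0.0159) = 0.126
V = 433 cm^3, so δV = 0.126 × 433 = 54.6 cm^3.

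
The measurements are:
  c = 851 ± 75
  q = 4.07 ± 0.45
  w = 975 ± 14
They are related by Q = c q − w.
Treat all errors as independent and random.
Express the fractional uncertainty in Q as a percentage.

19.7%

Let p = c·q = 3460. δp/p = √((1·δc/c)² + (1·δq/q)²) = √(0.00777 + 0.0122) = 0.141, so δp = 490.
Q = p − w: δQ = √(δp² + δw²) = √(2.4e+05 + 196) = 490
Q = 2490, so δQ/Q = 490/2490 = 0.197.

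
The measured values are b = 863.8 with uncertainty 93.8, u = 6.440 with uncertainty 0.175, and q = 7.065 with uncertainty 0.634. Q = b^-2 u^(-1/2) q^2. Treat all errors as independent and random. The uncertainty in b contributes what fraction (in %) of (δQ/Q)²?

(δQ/Q)² = (-2·δb/b)² + (−½·δu/u)² + (2·δq/q)²
  b term: (-2×0.109)² = 0.0472
  u term: (-0.5×0.0272)² = 0.000185
  q term: (2×0.0897)² = 0.0322
Total = 0.0796. Share from b = 0.0472/0.0796 = 0.593.

59.3%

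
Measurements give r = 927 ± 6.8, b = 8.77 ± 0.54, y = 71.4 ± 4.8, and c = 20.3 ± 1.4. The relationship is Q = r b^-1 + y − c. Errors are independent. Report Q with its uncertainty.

Let p = r·b^-1 = 106. δp/p = √((1·δr/r)² + (-1·δb/b)²) = √(5.38e-05 + 0.00379) = 0.0620, so δp = 6.55.
Q = p + y − c: δQ = √(δp² + δy² + δc²) = √(43.0 + 23.0 + 1.96) = 8.24
Q = 157.

157 ± 8.24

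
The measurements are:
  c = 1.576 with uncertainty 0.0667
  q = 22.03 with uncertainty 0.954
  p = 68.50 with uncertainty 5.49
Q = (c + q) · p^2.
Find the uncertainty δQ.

Let u = c + q = 23.61. δu = √(δc² + δq²) = √(0.00445 + 0.910) = 0.956, so δu/u = 0.0405.
Q is then a monomial in u, p:
δQ/Q = √((δu/u)² + (2·δp/p)²) = √(0.00164 + 0.0257) = 0.165
Q = 110800, so δQ = 0.165 × 110800 = 18300.

18300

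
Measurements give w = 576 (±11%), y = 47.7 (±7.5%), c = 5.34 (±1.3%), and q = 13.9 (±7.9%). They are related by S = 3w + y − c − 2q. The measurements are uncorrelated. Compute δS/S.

Each term contributes (cᵢ δxᵢ)² to (δS)²:
  (3·δw)² = 36100;  (δy)² = 12.8;  (δc)² = 0.00482;  (2·δq)² = 4.82
δS = √(36100) = 190
S = 1740, so δS/S = 190/1740 = 0.109.

0.109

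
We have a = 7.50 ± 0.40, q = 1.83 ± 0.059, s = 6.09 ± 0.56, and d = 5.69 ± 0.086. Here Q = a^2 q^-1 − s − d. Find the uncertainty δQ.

3.47

Let p = a^2·q^-1 = 30.7. δp/p = √((2·δa/a)² + (-1·δq/q)²) = √(0.0114 + 0.00104) = 0.111, so δp = 3.43.
Q = p − s − d: δQ = √(δp² + δs² + δd²) = √(11.7 + 0.314 + 0.00740) = 3.47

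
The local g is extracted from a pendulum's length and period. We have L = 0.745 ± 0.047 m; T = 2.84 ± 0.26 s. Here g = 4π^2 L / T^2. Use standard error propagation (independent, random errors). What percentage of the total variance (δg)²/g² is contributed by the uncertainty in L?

10.6%

(δg/g)² = (1·δL/L)² + (-2·δT/T)²
  L term: (1×0.0631)² = 0.00398
  T term: (-2×0.0915)² = 0.0335
Total = 0.0375. Share from L = 0.00398/0.0375 = 0.106.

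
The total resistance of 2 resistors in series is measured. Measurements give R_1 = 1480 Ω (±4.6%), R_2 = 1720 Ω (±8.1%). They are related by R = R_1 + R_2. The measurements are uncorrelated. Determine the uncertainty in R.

155 Ω

Each term contributes (cᵢ δxᵢ)² to (δR)²:
  (δR_1)² = 4630;  (δR_2)² = 19400
δR = √(24000) = 155 Ω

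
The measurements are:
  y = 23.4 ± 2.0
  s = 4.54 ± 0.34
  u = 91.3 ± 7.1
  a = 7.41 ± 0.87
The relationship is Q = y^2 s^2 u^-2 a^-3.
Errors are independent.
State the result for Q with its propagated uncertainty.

Each factor contributes (exponent × relative error)² to (δQ/Q)²:
  (2·δy/y)² = (2×0.0855)² = 0.0292;  (2·δs/s)² = (2×0.0749)² = 0.0224;  (-2·δu/u)² = (-2×0.0778)² = 0.0242;  (-3·δa/a)² = (-3×0.117)² = 0.124
δQ/Q = √(0.200) = 0.447
Q = 0.00333, so δQ = 0.447 × 0.00333 = 0.00149.

0.00333 ± 0.00149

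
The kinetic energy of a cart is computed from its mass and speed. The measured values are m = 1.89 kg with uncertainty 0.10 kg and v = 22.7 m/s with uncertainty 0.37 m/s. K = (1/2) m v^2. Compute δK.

30.3 J

Products/powers → add relative errors in quadrature, weighted by exponent:
  (1·δm/m)² = (1×0.0529)² = 0.00280;  (2·δv/v)² = (2×0.0163)² = 0.00106
δK/K = √(0.00386) = 0.0621
K = 487 J, so δK = 0.0621 × 487 = 30.3 J.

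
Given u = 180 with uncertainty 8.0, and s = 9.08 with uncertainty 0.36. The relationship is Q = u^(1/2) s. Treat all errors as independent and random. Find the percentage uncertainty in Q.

Since Q is a product/quotient, work with relative uncertainties:
  (½·δu/u)² = (0.5×0.0444)² = 0.000494;  (1·δs/s)² = (1×0.0396)² = 0.00157
δQ/Q = √(0.00207) = 0.0455

4.55%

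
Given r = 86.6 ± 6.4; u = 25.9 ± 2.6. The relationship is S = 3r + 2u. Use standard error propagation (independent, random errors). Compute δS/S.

S is a linear combination, so absolute uncertainties add in quadrature:
  (3·δr)² = 369;  (2·δu)² = 27.0
δS = √(396) = 19.9
S = 312, so δS/S = 19.9/312 = 0.0638.

0.0638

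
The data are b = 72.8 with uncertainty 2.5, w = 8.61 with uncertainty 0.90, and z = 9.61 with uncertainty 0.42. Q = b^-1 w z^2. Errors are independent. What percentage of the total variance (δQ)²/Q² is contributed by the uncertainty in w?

55.3%

(δQ/Q)² = (-1·δb/b)² + (1·δw/w)² + (2·δz/z)²
  b term: (-1×0.0343)² = 0.00118
  w term: (1×0.105)² = 0.0109
  z term: (2×0.0437)² = 0.00764
Total = 0.0197. Share from w = 0.0109/0.0197 = 0.553.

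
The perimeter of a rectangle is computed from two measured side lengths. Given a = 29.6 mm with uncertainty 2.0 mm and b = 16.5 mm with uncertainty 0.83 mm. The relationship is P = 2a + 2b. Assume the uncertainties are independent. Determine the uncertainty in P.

4.33 mm

Absolute uncertainties add in quadrature for a linear combination:
  (2·δa)² = 16.0;  (2·δb)² = 2.76
δP = √(18.8) = 4.33 mm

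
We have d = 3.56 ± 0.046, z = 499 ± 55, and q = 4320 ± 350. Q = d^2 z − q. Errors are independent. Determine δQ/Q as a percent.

Let p = d^2·z = 6320. δp/p = √((2·δd/d)² + (1·δz/z)²) = √(0.000668 + 0.0121) = 0.113, so δp = 716.
Q = p − q: δQ = √(δp² + δq²) = √(5.13e+05 + 1.22e+05) = 797
Q = 2000, so δQ/Q = 797/2000 = 0.398.

39.8%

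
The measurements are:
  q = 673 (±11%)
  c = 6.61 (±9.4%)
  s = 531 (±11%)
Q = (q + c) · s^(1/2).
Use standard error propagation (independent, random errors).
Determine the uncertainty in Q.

1910

Let u = q + c = 680. δu = √(δq² + δc²) = √(5480 + 0.386) = 74.0, so δu/u = 0.109.
Q is then a monomial in u, s:
δQ/Q = √((δu/u)² + (½·δs/s)²) = √(0.0119 + 0.00302) = 0.122
Q = 15700, so δQ = 0.122 × 15700 = 1910.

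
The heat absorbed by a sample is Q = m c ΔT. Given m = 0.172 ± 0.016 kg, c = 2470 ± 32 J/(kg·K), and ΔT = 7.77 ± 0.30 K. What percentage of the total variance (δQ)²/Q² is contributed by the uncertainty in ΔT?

14.5%

(δQ/Q)² = (1·δm/m)² + (1·δc/c)² + (1·δΔT/ΔT)²
  m term: (1×0.0930)² = 0.00865
  c term: (1×0.0130)² = 0.000168
  ΔT term: (1×0.0386)² = 0.00149
Total = 0.0103. Share from ΔT = 0.00149/0.0103 = 0.145.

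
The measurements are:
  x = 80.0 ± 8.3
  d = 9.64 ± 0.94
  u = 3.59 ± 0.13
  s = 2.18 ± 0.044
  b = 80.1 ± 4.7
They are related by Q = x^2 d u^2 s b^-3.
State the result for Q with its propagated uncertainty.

3.37 ± 1.01

Relative error in a monomial: (δQ/Q)² = Σ (nᵢ · δxᵢ/xᵢ)².
  (2·δx/x)² = (2×0.104)² = 0.0431;  (1·δd/d)² = (1×0.0975)² = 0.00951;  (2·δu/u)² = (2×0.0362)² = 0.00525;  (1·δs/s)² = (1×0.0202)² = 0.000407;  (-3·δb/b)² = (-3×0.0587)² = 0.0310
δQ/Q = √(0.0892) = 0.299
Q = 3.37, so δQ = 0.299 × 3.37 = 1.01.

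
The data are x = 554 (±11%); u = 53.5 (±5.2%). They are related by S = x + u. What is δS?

For a sum/difference, combine absolute errors in quadrature:
  (δx)² = 3710;  (δu)² = 7.74
δS = √(3720) = 61.0

61.0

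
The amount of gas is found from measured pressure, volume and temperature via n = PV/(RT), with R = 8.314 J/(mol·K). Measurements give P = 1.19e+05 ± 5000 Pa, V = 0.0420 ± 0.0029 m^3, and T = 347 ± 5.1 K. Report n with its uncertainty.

n is a product of powers, so relative uncertainties combine in quadrature:
  (1·δP/P)² = (1×0.0420)² = 0.00177;  (1·δV/V)² = (1×0.0690)² = 0.00477;  (-1·δT/T)² = (-1×0.0147)² = 0.000216
δn/n = √(0.00675) = 0.0822
n = 1.73 mol, so δn = 0.0822 × 1.73 = 0.142 mol.

1.73 ± 0.142 mol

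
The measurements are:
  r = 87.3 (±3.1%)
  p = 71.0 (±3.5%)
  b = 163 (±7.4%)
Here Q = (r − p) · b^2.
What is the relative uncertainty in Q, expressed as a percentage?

Let u = r − p = 16.3. δu = √(δr² + δp²) = √(7.32 + 6.18) = 3.67, so δu/u = 0.225.
Q is then a monomial in u, b:
δQ/Q = √((δu/u)² + (2·δb/b)²) = √(0.0508 + 0.0219) = 0.270

27.0%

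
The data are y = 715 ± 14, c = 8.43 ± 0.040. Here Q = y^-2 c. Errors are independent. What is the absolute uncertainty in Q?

Relative error in a monomial: (δQ/Q)² = Σ (nᵢ · δxᵢ/xᵢ)².
  (-2·δy/y)² = (-2×0.0196)² = 0.00153;  (1·δc/c)² = (1×0.00474)² = 2.25e-05
δQ/Q = √(0.00156) = 0.0394
Q = 1.65e-05, so δQ = 0.0394 × 1.65e-05 = 6.5e-07.

6.5e-07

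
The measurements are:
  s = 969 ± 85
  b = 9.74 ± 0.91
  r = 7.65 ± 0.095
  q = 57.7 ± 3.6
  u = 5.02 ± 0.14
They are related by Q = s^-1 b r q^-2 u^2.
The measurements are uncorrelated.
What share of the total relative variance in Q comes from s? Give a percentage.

(δQ/Q)² = (-1·δs/s)² + (1·δb/b)² + (1·δr/r)² + (-2·δq/q)² + (2·δu/u)²
  s term: (-1×0.0877)² = 0.00769
  b term: (1×0.0934)² = 0.00873
  r term: (1×0.0124)² = 0.000154
  q term: (-2×0.0624)² = 0.0156
  u term: (2×0.0279)² = 0.00311
Total = 0.0353. Share from s = 0.00769/0.0353 = 0.218.

21.8%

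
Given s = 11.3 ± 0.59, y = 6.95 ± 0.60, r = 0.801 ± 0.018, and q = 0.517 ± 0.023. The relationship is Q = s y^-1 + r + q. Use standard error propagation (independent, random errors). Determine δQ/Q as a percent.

5.66%

Let p = s·y^-1 = 1.63. δp/p = √((1·δs/s)² + (-1·δy/y)²) = √(0.00273 + 0.00745) = 0.101, so δp = 0.164.
Q = p + r + q: δQ = √(δp² + δr² + δq²) = √(0.0269 + 0.000324 + 0.000529) = 0.167
Q = 2.94, so δQ/Q = 0.167/2.94 = 0.0566.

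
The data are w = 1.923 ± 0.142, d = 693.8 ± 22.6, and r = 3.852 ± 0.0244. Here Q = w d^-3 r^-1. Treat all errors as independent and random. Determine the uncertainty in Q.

Each factor contributes (exponent × relative error)² to (δQ/Q)²:
  (1·δw/w)² = (1×0.0738)² = 0.00545;  (-3·δd/d)² = (-3×0.0326)² = 0.00955;  (-1·δr/r)² = (-1×0.00633)² = 4.01e-05
δQ/Q = √(0.0150) = 0.123
Q = 1.495e-09, so δQ = 0.123 × 1.495e-09 = 1.83e-10.

1.83e-10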